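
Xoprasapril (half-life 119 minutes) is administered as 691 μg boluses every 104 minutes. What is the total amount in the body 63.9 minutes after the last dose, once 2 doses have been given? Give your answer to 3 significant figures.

The 2 doses were given 167.9, 63.9 minutes ago.
Total = 691·(1/2)^(167.9/119) + 691·(1/2)^(63.9/119)
      = 259.86 + 476.25 ≈ 736.11 μg.

736 μg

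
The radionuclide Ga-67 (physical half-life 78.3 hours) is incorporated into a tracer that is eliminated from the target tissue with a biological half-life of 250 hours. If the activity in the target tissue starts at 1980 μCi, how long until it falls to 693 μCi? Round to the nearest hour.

1/t_eff = 1/t_phys + 1/t_biol = 1/78.3 + 1/250 = 0.016771 per hour.
t_eff = 78.3 × 250 / (78.3 + 250) ≈ 59.625 hours.
n = log₂(1980/693) ≈ 1.5146; t = 1.5146 × 59.625 ≈ 90.307 hours.

90 hours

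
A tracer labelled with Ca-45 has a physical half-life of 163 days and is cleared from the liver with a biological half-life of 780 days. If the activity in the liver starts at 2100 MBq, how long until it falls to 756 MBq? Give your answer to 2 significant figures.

200 days

1/t_eff = 1/t_phys + 1/t_biol = 1/163 + 1/780 = 0.007417 per day.
t_eff = 163 × 780 / (163 + 780) ≈ 134.83 days.
n = log₂(2100/756) ≈ 1.4739; t = 1.4739 × 134.83 ≈ 198.72 days.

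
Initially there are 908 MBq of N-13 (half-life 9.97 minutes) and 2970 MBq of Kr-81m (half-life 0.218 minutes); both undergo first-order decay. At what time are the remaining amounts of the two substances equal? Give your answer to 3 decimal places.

0.381 minutes

Set 908·(1/2)^(t/9.97) = 2970·(1/2)^(t/0.218).
Taking log₂: log₂(908/2970) = t·(1/9.97 − 1/0.218).
log₂(0.30572) = -1.7097; 1/9.97 − 1/0.218 = -4.4869.
t = -1.7097 / -4.4869 ≈ 0.38105 minutes.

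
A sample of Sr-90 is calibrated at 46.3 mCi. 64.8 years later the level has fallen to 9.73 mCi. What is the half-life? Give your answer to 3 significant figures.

A/A₀ = 9.73/46.3 ≈ 0.21015.
n = log₂(4.7585) ≈ 2.2505 half-lives elapsed in 64.8 years.
t½ = 64.8/2.2505 ≈ 28.794 years.

28.8 years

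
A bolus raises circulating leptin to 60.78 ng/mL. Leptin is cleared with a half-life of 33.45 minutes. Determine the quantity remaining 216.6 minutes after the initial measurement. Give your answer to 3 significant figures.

Number of half-lives: n = 216.6/33.45 ≈ 6.4753.
Remaining = 60.78 × (1/2)^6.4753 = 60.78 × 0.011239 ≈ 0.68311 ng/mL.

0.683 ng/mL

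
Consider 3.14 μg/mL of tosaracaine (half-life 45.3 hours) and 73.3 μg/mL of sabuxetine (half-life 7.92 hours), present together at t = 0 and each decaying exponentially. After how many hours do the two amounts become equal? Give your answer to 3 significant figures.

43.6 hours

Set 3.14·(1/2)^(t/45.3) = 73.3·(1/2)^(t/7.92).
Taking log₂: log₂(3.14/73.3) = t·(1/45.3 − 1/7.92).
log₂(0.042838) = -4.545; 1/45.3 − 1/7.92 = -0.10419.
t = -4.545 / -0.10419 ≈ 43.623 hours.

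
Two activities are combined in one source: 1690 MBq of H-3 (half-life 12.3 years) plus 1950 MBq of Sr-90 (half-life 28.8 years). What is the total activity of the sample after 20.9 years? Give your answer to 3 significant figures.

H-3: 1690 × (1/2)^(20.9/12.3) = 1690 × (1/2)^1.6992 ≈ 520.45 MBq.
Sr-90: 1950 × (1/2)^(20.9/28.8) = 1950 × (1/2)^0.72569 ≈ 1179.2 MBq.
Total = 520.45 + 1179.2 ≈ 1699.6 MBq.

1700 MBq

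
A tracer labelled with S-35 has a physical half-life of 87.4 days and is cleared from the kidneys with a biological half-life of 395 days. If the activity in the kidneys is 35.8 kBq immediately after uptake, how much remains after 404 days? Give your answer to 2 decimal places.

1/t_eff = 1/t_phys + 1/t_biol = 1/87.4 + 1/395 = 0.013973 per day.
t_eff = 87.4 × 395 / (87.4 + 395) ≈ 71.565 days.
Remaining = 35.8 × (1/2)^(404/71.565) = 35.8 × (1/2)^5.6452 ≈ 0.71533 kBq.

0.72 kBq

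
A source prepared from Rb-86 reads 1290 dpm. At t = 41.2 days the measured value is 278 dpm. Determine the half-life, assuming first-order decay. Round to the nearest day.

A/A₀ = 278/1290 ≈ 0.2155.
n = log₂(4.6403) ≈ 2.2142 half-lives elapsed in 41.2 days.
t½ = 41.2/2.2142 ≈ 18.607 days.

19 days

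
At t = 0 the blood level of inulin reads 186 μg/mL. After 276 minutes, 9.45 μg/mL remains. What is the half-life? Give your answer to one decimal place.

A/A₀ = 9.45/186 ≈ 0.050806.
n = log₂(19.683) ≈ 4.2988 half-lives elapsed in 276 minutes.
t½ = 276/4.2988 ≈ 64.203 minutes.

64.2 minutes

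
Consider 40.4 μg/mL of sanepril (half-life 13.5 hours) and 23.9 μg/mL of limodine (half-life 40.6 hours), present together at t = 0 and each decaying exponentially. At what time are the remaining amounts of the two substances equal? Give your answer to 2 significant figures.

15 hours

Set 40.4·(1/2)^(t/13.5) = 23.9·(1/2)^(t/40.6).
Taking log₂: log₂(40.4/23.9) = t·(1/13.5 − 1/40.6).
log₂(1.6904) = 0.75734; 1/13.5 − 1/40.6 = 0.049444.
t = 0.75734 / 0.049444 ≈ 15.317 hours.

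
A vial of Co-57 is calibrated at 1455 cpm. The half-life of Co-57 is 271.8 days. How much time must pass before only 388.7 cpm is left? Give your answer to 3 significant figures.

518 days

Fraction remaining = 388.7/1455 ≈ 0.26715.
n = log₂(1455/388.7) = ln(3.7432)/ln 2 ≈ 1.9043 half-lives.
t = n × t½ = 1.9043 × 271.8 ≈ 517.59 days.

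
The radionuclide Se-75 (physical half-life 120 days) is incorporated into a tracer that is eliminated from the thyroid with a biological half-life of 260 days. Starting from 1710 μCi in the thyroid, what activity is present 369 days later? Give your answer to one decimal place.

75.9 μCi

1/t_eff = 1/t_phys + 1/t_biol = 1/120 + 1/260 = 0.012179 per day.
t_eff = 120 × 260 / (120 + 260) ≈ 82.105 days.
Remaining = 1710 × (1/2)^(369/82.105) = 1710 × (1/2)^4.4942 ≈ 75.875 μCi.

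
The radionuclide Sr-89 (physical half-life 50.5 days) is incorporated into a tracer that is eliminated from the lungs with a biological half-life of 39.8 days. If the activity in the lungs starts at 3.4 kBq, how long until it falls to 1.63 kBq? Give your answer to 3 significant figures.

23.6 days

1/t_eff = 1/t_phys + 1/t_biol = 1/50.5 + 1/39.8 = 0.044928 per day.
t_eff = 50.5 × 39.8 / (50.5 + 39.8) ≈ 22.258 days.
n = log₂(3.4/1.63) ≈ 1.0607; t = 1.0607 × 22.258 ≈ 23.608 days.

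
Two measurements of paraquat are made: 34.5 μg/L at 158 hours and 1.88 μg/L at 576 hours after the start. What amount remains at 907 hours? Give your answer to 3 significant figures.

Over Δt = 576 − 158 = 418 hours, the level fell by a factor of 34.5/1.88 ≈ 18.351.
n = log₂(18.351) ≈ 4.1978 half-lives, so t½ = 418/4.1978 ≈ 99.576 hours.
From t = 576 to t = 907: 1.88 × (1/2)^((907−576)/99.576) ≈ 0.18772 μg/L.

0.188 μg/L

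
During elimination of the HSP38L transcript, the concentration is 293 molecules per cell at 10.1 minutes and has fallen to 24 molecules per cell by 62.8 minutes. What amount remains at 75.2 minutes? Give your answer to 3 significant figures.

Over Δt = 62.8 − 10.1 = 52.7 minutes, the level fell by a factor of 293/24 ≈ 12.208.
n = log₂(12.208) ≈ 3.6098 half-lives, so t½ = 52.7/3.6098 ≈ 14.599 minutes.
From t = 62.8 to t = 75.2: 24 × (1/2)^((75.2−62.8)/14.599) ≈ 13.321 molecules per cell.

13.3 molecules per cell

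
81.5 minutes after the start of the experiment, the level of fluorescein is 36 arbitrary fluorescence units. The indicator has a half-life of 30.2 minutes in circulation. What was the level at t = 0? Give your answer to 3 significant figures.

234 arbitrary fluorescence units

Number of half-lives elapsed: n = 81.5/30.2 ≈ 2.6987.
A₀ = A × 2^n = 36 × 2^2.6987 = 36 × 6.4921 ≈ 233.71 arbitrary fluorescence units.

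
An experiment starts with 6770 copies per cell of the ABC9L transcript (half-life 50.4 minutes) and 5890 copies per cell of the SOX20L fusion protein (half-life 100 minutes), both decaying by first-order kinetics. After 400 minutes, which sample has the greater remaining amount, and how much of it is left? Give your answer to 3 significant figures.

SOX20L fusion protein, 368 copies per cell

ABC9L transcript: 6770 × (1/2)^7.9365 ≈ 27.635 copies per cell.
SOX20L fusion protein: 5890 × (1/2)^4 ≈ 368.12 copies per cell.
SOX20L fusion protein has more remaining, at ≈ 368.12 copies per cell.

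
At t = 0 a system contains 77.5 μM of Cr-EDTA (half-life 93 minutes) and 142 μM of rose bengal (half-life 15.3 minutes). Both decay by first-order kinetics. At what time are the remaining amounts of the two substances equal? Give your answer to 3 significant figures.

16.0 minutes

Set 77.5·(1/2)^(t/93) = 142·(1/2)^(t/15.3).
Taking log₂: log₂(77.5/142) = t·(1/93 − 1/15.3).
log₂(0.54577) = -0.87362; 1/93 − 1/15.3 = -0.054607.
t = -0.87362 / -0.054607 ≈ 15.998 minutes.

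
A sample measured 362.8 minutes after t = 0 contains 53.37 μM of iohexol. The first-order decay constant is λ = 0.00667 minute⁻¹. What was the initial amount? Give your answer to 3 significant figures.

600 μM

t½ = ln 2 / λ = 0.69315 / 0.00667 ≈ 103.92 minutes.
Number of half-lives elapsed: n = 362.8/103.92 ≈ 3.4911.
A₀ = A × 2^n = 53.37 × 2^3.4911 = 53.37 × 11.244 ≈ 600.12 μM.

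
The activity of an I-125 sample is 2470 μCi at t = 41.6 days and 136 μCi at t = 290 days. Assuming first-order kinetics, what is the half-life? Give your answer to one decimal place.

59.4 days

Over Δt = 290 − 41.6 = 248.4 days, the level fell by a factor of 2470/136 ≈ 18.162.
n = log₂(18.162) ≈ 4.1828 half-lives, so t½ = 248.4/4.1828 ≈ 59.386 days.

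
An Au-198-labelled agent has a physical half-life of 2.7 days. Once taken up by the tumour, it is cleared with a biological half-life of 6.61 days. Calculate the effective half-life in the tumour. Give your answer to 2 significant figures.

1/t_eff = 1/t_phys + 1/t_biol = 1/2.7 + 1/6.61 = 0.52166 per day.
t_eff = 2.7 × 6.61 / (2.7 + 6.61) ≈ 1.917 days.

1.9 days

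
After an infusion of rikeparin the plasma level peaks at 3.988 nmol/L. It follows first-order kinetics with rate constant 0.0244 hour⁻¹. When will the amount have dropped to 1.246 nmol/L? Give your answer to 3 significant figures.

47.7 hours

t½ = ln 2 / k = 0.69315 / 0.0244 ≈ 28.408 hours.
Fraction remaining = 1.246/3.988 ≈ 0.31244.
n = log₂(3.988/1.246) = ln(3.2006)/ln 2 ≈ 1.6784 half-lives.
t = n × t½ = 1.6784 × 28.408 ≈ 47.678 hours.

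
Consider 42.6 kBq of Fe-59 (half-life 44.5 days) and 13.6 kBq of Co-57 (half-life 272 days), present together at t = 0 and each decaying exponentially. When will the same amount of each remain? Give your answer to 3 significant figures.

87.6 days

Set 42.6·(1/2)^(t/44.5) = 13.6·(1/2)^(t/272).
Taking log₂: log₂(42.6/13.6) = t·(1/44.5 − 1/272).
log₂(3.1324) = 1.6472; 1/44.5 − 1/272 = 0.018795.
t = 1.6472 / 0.018795 ≈ 87.641 days.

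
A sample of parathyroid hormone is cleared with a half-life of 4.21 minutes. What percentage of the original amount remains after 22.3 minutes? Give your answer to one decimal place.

2.5%

n = 22.3/4.21 ≈ 5.2969 half-lives.
Fraction remaining = (1/2)^5.2969 ≈ 0.025437, i.e. 2.5437%.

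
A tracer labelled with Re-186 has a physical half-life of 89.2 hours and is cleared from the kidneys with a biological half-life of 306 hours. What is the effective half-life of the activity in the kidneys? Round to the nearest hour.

69 hours

1/t_eff = 1/t_phys + 1/t_biol = 1/89.2 + 1/306 = 0.014479 per hour.
t_eff = 89.2 × 306 / (89.2 + 306) ≈ 69.067 hours.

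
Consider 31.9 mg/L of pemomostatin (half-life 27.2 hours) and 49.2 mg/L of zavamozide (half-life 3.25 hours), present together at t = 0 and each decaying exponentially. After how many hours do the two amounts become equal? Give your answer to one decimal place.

Set 31.9·(1/2)^(t/27.2) = 49.2·(1/2)^(t/3.25).
Taking log₂: log₂(31.9/49.2) = t·(1/27.2 − 1/3.25).
log₂(0.64837) = -0.6251; 1/27.2 − 1/3.25 = -0.27093.
t = -0.6251 / -0.27093 ≈ 2.3073 hours.

2.3 hours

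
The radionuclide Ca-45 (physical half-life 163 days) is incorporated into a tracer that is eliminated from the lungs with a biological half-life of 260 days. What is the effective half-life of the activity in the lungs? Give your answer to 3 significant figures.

100 days

1/t_eff = 1/t_phys + 1/t_biol = 1/163 + 1/260 = 0.0099811 per day.
t_eff = 163 × 260 / (163 + 260) ≈ 100.19 days.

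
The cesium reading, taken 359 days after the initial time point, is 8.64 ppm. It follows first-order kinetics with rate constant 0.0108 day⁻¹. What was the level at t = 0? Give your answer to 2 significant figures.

t½ = ln 2 / λ = 0.69315 / 0.0108 ≈ 64.18 days.
Number of half-lives elapsed: n = 359/64.18 ≈ 5.5936.
A₀ = A × 2^n = 8.64 × 2^5.5936 = 8.64 × 48.289 ≈ 417.22 ppm.

420 ppm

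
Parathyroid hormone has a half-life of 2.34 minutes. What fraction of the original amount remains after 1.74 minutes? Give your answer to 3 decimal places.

n = 1.74/2.34 ≈ 0.74359 half-lives.
Fraction remaining = (1/2)^0.74359 ≈ 0.59725.

0.597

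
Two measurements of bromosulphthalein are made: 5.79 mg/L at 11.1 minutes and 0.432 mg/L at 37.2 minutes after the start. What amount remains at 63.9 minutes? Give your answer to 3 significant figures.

0.0304 mg/L

Over Δt = 37.2 − 11.1 = 26.1 minutes, the level fell by a factor of 5.79/0.432 ≈ 13.403.
n = log₂(13.403) ≈ 3.7445 half-lives, so t½ = 26.1/3.7445 ≈ 6.9703 minutes.
From t = 37.2 to t = 63.9: 0.432 × (1/2)^((63.9−37.2)/6.9703) ≈ 0.030365 mg/L.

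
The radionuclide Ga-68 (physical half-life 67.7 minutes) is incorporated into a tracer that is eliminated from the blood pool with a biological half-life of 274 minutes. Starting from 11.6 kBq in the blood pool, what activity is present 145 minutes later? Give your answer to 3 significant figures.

1/t_eff = 1/t_phys + 1/t_biol = 1/67.7 + 1/274 = 0.018421 per minute.
t_eff = 67.7 × 274 / (67.7 + 274) ≈ 54.287 minutes.
Remaining = 11.6 × (1/2)^(145/54.287) = 11.6 × (1/2)^2.671 ≈ 1.8214 kBq.

1.82 kBq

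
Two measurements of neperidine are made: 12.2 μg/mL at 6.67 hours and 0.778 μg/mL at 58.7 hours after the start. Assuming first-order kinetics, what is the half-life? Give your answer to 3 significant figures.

Over Δt = 58.7 − 6.67 = 52.03 hours, the level fell by a factor of 12.2/0.778 ≈ 15.681.
n = log₂(15.681) ≈ 3.971 half-lives, so t½ = 52.03/3.971 ≈ 13.103 hours.

13.1 hours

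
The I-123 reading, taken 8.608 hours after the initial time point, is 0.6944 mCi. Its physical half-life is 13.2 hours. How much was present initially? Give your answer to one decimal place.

Number of half-lives elapsed: n = 8.608/13.2 ≈ 0.65212.
A₀ = A × 2^n = 0.6944 × 2^0.65212 = 0.6944 × 1.5715 ≈ 1.0912 mCi.

1.1 mCi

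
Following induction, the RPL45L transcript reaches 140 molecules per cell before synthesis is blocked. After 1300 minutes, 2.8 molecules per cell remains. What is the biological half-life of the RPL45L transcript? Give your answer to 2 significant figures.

230 minutes

A/A₀ = 2.8/140 ≈ 0.02.
n = log₂(50) ≈ 5.6439 half-lives elapsed in 1300 minutes.
t½ = 1300/5.6439 ≈ 230.34 minutes.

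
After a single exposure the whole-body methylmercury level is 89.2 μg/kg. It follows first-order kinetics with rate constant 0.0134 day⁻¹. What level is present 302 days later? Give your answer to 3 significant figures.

1.56 μg/kg

t½ = ln 2 / λ = 0.69315 / 0.0134 ≈ 51.727 days.
Number of half-lives: n = 302/51.727 ≈ 5.8383.
Remaining = 89.2 × (1/2)^5.8383 = 89.2 × 0.017478 ≈ 1.5591 μg/kg.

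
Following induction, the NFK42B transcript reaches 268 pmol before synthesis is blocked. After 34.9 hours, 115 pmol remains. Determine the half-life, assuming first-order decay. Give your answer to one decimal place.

28.6 hours

A/A₀ = 115/268 ≈ 0.4291.
n = log₂(2.3304) ≈ 1.2206 half-lives elapsed in 34.9 hours.
t½ = 34.9/1.2206 ≈ 28.593 hours.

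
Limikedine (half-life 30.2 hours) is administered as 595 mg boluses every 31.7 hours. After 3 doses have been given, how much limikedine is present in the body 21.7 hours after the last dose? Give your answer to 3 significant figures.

621 mg

The 3 doses were given 85.1, 53.4, 21.7 hours ago.
Total = 595·(1/2)^(85.1/30.2) + 595·(1/2)^(53.4/30.2) + 595·(1/2)^(21.7/30.2)
      = 84.382 + 174.68 + 361.59 ≈ 620.65 mg.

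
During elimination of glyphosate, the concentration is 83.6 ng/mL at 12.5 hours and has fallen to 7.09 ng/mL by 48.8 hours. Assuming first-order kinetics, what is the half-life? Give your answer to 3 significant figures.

Over Δt = 48.8 − 12.5 = 36.3 hours, the level fell by a factor of 83.6/7.09 ≈ 11.791.
n = log₂(11.791) ≈ 3.5596 half-lives, so t½ = 36.3/3.5596 ≈ 10.198 hours.

10.2 hours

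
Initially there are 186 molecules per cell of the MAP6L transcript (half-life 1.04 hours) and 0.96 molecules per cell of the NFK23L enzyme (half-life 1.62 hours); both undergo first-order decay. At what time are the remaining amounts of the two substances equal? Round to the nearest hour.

Set 186·(1/2)^(t/1.04) = 0.96·(1/2)^(t/1.62).
Taking log₂: log₂(186/0.96) = t·(1/1.04 − 1/1.62).
log₂(193.75) = 7.5981; 1/1.04 − 1/1.62 = 0.34425.
t = 7.5981 / 0.34425 ≈ 22.071 hours.

22 hours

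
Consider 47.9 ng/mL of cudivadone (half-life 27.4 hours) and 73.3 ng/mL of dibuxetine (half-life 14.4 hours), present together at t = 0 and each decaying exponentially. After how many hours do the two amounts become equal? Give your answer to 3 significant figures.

Set 47.9·(1/2)^(t/27.4) = 73.3·(1/2)^(t/14.4).
Taking log₂: log₂(47.9/73.3) = t·(1/27.4 − 1/14.4).
log₂(0.65348) = -0.61379; 1/27.4 − 1/14.4 = -0.032948.
t = -0.61379 / -0.032948 ≈ 18.629 hours.

18.6 hours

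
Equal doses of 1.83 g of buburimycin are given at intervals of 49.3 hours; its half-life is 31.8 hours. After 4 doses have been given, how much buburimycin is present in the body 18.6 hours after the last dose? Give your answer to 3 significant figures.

1.83 g

The 4 doses were given 166.5, 117.2, 67.9, 18.6 hours ago.
Total = 1.83·(1/2)^(166.5/31.8) + 1.83·(1/2)^(117.2/31.8) + 1.83·(1/2)^(67.9/31.8) + 1.83·(1/2)^(18.6/31.8)
      = 0.048563 + 0.14223 + 0.41657 + 1.22 ≈ 1.8274 g.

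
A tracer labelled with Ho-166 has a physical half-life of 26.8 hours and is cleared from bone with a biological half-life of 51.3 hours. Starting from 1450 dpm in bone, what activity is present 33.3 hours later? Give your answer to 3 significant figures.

391 dpm

1/t_eff = 1/t_phys + 1/t_biol = 1/26.8 + 1/51.3 = 0.056807 per hour.
t_eff = 26.8 × 51.3 / (26.8 + 51.3) ≈ 17.604 hours.
Remaining = 1450 × (1/2)^(33.3/17.604) = 1450 × (1/2)^1.8917 ≈ 390.77 dpm.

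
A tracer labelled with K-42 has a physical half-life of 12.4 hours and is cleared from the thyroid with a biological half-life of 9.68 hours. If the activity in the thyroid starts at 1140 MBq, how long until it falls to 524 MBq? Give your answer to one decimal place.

6.1 hours

1/t_eff = 1/t_phys + 1/t_biol = 1/12.4 + 1/9.68 = 0.18395 per hour.
t_eff = 12.4 × 9.68 / (12.4 + 9.68) ≈ 5.4362 hours.
n = log₂(1140/524) ≈ 1.1214; t = 1.1214 × 5.4362 ≈ 6.0962 hours.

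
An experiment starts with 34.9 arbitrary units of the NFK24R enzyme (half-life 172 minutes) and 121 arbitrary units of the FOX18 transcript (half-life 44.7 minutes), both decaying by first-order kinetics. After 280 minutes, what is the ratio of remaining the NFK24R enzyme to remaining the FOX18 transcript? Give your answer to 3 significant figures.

NFK24R enzyme: 34.9 × (1/2)^(280/172) = 34.9 × (1/2)^1.6279 ≈ 11.292 arbitrary units.
FOX18 transcript: 121 × (1/2)^(280/44.7) = 121 × (1/2)^6.264 ≈ 1.5745 arbitrary units.
Ratio ≈ 11.292 / 1.5745 ≈ 7.172.

7.17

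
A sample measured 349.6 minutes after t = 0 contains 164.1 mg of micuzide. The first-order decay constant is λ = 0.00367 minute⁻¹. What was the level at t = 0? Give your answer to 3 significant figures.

t½ = ln 2 / λ = 0.69315 / 0.00367 ≈ 188.87 minutes.
Number of half-lives elapsed: n = 349.6/188.87 ≈ 1.851.
A₀ = A × 2^n = 164.1 × 2^1.851 = 164.1 × 3.6076 ≈ 592 mg.

592 mg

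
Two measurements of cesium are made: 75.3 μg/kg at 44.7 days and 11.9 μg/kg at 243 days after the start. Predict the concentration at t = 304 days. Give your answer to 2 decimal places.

6.75 μg/kg

Over Δt = 243 − 44.7 = 198.3 days, the level fell by a factor of 75.3/11.9 ≈ 6.3277.
n = log₂(6.3277) ≈ 2.6617 half-lives, so t½ = 198.3/2.6617 ≈ 74.502 days.
From t = 243 to t = 304: 11.9 × (1/2)^((304−243)/74.502) ≈ 6.7464 μg/kg.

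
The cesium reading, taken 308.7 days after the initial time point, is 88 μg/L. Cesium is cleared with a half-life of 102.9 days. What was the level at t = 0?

704 μg/L

Number of half-lives elapsed: n = 308.7/102.9 ≈ 3.
A₀ = A × 2^n = 88 × 2^3 = 88 × 8 ≈ 704 μg/L.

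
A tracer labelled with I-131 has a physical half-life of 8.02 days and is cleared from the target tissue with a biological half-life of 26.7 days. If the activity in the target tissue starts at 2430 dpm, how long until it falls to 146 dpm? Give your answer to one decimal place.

25.0 days

1/t_eff = 1/t_phys + 1/t_biol = 1/8.02 + 1/26.7 = 0.16214 per day.
t_eff = 8.02 × 26.7 / (8.02 + 26.7) ≈ 6.1675 days.
n = log₂(2430/146) ≈ 4.0569; t = 4.0569 × 6.1675 ≈ 25.021 days.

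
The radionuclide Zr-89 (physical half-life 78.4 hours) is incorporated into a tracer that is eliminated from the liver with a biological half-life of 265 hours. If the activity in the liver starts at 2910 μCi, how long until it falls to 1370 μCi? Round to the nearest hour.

66 hours

1/t_eff = 1/t_phys + 1/t_biol = 1/78.4 + 1/265 = 0.016529 per hour.
t_eff = 78.4 × 265 / (78.4 + 265) ≈ 60.501 hours.
n = log₂(2910/1370) ≈ 1.0868; t = 1.0868 × 60.501 ≈ 65.755 hours.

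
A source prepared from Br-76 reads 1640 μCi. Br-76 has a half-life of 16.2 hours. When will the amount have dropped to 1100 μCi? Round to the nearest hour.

Fraction remaining = 1100/1640 ≈ 0.67073.
n = log₂(1640/1100) = ln(1.4909)/ln 2 ≈ 0.57619 half-lives.
t = n × t½ = 0.57619 × 16.2 ≈ 9.3343 hours.

9 hours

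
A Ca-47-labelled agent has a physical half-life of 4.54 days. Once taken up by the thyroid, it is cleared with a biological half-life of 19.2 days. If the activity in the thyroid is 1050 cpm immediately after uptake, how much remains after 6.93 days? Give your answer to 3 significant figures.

1/t_eff = 1/t_phys + 1/t_biol = 1/4.54 + 1/19.2 = 0.27235 per day.
t_eff = 4.54 × 19.2 / (4.54 + 19.2) ≈ 3.6718 days.
Remaining = 1050 × (1/2)^(6.93/3.6718) = 1050 × (1/2)^1.8874 ≈ 283.81 cpm.

284 cpm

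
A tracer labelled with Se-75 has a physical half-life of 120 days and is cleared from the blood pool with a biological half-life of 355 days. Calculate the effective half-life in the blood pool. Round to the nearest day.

1/t_eff = 1/t_phys + 1/t_biol = 1/120 + 1/355 = 0.01115 per day.
t_eff = 120 × 355 / (120 + 355) ≈ 89.684 days.

90 days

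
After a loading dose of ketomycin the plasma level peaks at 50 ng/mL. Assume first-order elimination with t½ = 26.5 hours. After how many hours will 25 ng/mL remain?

25/50 = 1/2, so 1 half-life has elapsed.
t = 1 × 26.5 = 26.5 hours.

26.5 hours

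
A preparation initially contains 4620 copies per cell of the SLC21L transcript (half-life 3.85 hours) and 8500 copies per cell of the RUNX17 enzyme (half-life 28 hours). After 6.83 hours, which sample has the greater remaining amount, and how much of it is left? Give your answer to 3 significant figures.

RUNX17 enzyme, 7180 copies per cell

SLC21L transcript: 4620 × (1/2)^1.774 ≈ 1350.8 copies per cell.
RUNX17 enzyme: 8500 × (1/2)^0.24393 ≈ 7177.8 copies per cell.
RUNX17 enzyme has more remaining, at ≈ 7177.8 copies per cell.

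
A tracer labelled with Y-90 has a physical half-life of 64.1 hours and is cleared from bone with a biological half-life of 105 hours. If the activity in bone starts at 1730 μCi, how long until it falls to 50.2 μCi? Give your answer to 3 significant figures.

203 hours

1/t_eff = 1/t_phys + 1/t_biol = 1/64.1 + 1/105 = 0.025124 per hour.
t_eff = 64.1 × 105 / (64.1 + 105) ≈ 39.802 hours.
n = log₂(1730/50.2) ≈ 5.1069; t = 5.1069 × 39.802 ≈ 203.27 hours.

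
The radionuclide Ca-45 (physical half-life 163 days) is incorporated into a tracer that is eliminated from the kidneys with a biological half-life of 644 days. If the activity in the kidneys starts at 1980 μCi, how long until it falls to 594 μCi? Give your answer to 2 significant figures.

1/t_eff = 1/t_phys + 1/t_biol = 1/163 + 1/644 = 0.0076878 per day.
t_eff = 163 × 644 / (163 + 644) ≈ 130.08 days.
n = log₂(1980/594) ≈ 1.737; t = 1.737 × 130.08 ≈ 225.94 days.

230 days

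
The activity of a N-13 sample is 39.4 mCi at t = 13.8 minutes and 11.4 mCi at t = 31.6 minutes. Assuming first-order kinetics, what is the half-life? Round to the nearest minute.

10 minutes

Over Δt = 31.6 − 13.8 = 17.8 minutes, the level fell by a factor of 39.4/11.4 ≈ 3.4561.
n = log₂(3.4561) ≈ 1.7892 half-lives, so t½ = 17.8/1.7892 ≈ 9.9488 minutes.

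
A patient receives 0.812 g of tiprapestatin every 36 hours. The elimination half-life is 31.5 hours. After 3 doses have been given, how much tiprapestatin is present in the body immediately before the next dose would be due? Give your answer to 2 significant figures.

The 3 doses were given 108, 72, 36 hours ago.
Total = 0.812·(1/2)^(108/31.5) + 0.812·(1/2)^(72/31.5) + 0.812·(1/2)^(36/31.5)
      = 0.075414 + 0.16653 + 0.36772 ≈ 0.60967 g.

0.61 g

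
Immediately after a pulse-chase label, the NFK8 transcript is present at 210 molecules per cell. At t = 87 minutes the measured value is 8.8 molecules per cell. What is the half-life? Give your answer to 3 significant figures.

19.0 minutes

A/A₀ = 8.8/210 ≈ 0.041905.
n = log₂(23.864) ≈ 4.5767 half-lives elapsed in 87 minutes.
t½ = 87/4.5767 ≈ 19.009 minutes.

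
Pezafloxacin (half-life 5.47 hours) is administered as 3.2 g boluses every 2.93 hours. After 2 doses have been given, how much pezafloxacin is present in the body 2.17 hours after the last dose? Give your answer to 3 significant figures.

4.11 g

The 2 doses were given 5.1, 2.17 hours ago.
Total = 3.2·(1/2)^(5.1/5.47) + 3.2·(1/2)^(2.17/5.47)
      = 1.6768 + 2.4307 ≈ 4.1075 g.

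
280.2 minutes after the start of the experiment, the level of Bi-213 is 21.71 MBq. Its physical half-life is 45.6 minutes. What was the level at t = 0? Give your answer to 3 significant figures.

Number of half-lives elapsed: n = 280.2/45.6 ≈ 6.1447.
A₀ = A × 2^n = 21.71 × 2^6.1447 = 21.71 × 70.754 ≈ 1536.1 MBq.

1540 MBq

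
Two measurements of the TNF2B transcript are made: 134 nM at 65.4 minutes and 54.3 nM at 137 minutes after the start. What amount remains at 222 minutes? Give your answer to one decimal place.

18.6 nM

Over Δt = 137 − 65.4 = 71.6 minutes, the level fell by a factor of 134/54.3 ≈ 2.4678.
n = log₂(2.4678) ≈ 1.3032 half-lives, so t½ = 71.6/1.3032 ≈ 54.941 minutes.
From t = 137 to t = 222: 54.3 × (1/2)^((222−137)/54.941) ≈ 18.581 nM.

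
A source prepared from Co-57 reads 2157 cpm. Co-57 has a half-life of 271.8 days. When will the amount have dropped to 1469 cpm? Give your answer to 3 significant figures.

Fraction remaining = 1469/2157 ≈ 0.68104.
n = log₂(2157/1469) = ln(1.4683)/ln 2 ≈ 0.55419 half-lives.
t = n × t½ = 0.55419 × 271.8 ≈ 150.63 days.

151 days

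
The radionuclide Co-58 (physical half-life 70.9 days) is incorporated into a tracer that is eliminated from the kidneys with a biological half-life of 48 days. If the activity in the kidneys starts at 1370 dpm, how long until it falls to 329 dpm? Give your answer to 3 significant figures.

1/t_eff = 1/t_phys + 1/t_biol = 1/70.9 + 1/48 = 0.034938 per day.
t_eff = 70.9 × 48 / (70.9 + 48) ≈ 28.622 days.
n = log₂(1370/329) ≈ 2.058; t = 2.058 × 28.622 ≈ 58.905 days.

58.9 days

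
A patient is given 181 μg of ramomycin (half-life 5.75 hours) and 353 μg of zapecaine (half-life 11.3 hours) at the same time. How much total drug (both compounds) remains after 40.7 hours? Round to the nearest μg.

ramomycin: 181 × (1/2)^(40.7/5.75) = 181 × (1/2)^7.0783 ≈ 1.3394 μg.
zapecaine: 353 × (1/2)^(40.7/11.3) = 353 × (1/2)^3.6018 ≈ 29.076 μg.
Total = 1.3394 + 29.076 ≈ 30.415 μg.

30 μg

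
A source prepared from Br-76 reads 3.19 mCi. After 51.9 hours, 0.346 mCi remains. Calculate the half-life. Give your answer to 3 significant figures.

16.2 hours

A/A₀ = 0.346/3.19 ≈ 0.10846.
n = log₂(9.2197) ≈ 3.2047 half-lives elapsed in 51.9 hours.
t½ = 51.9/3.2047 ≈ 16.195 hours.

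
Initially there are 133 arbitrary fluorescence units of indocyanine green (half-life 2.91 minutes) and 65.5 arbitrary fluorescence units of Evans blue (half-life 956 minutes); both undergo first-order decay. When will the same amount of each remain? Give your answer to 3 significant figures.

Set 133·(1/2)^(t/2.91) = 65.5·(1/2)^(t/956).
Taking log₂: log₂(133/65.5) = t·(1/2.91 − 1/956).
log₂(2.0305) = 1.0219; 1/2.91 − 1/956 = 0.3426.
t = 1.0219 / 0.3426 ≈ 2.9827 minutes.

2.98 minutes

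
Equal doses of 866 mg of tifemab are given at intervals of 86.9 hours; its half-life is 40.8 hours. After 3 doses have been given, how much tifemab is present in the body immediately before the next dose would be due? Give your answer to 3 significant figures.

The 3 doses were given 260.7, 173.8, 86.9 hours ago.
Total = 866·(1/2)^(260.7/40.8) + 866·(1/2)^(173.8/40.8) + 866·(1/2)^(86.9/40.8)
      = 10.328 + 45.205 + 197.86 ≈ 253.39 mg.

253 mg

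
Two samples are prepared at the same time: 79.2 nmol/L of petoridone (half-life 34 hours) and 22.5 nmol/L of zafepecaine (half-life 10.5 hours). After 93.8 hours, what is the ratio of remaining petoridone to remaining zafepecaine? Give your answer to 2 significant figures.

250

petoridone: 79.2 × (1/2)^(93.8/34) = 79.2 × (1/2)^2.7588 ≈ 11.701 nmol/L.
zafepecaine: 22.5 × (1/2)^(93.8/10.5) = 22.5 × (1/2)^8.9333 ≈ 0.046024 nmol/L.
Ratio ≈ 11.701 / 0.046024 ≈ 254.25.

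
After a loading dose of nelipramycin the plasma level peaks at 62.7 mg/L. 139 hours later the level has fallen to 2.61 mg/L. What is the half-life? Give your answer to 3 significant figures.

30.3 hours

A/A₀ = 2.61/62.7 ≈ 0.041627.
n = log₂(24.023) ≈ 4.5863 half-lives elapsed in 139 hours.
t½ = 139/4.5863 ≈ 30.307 hours.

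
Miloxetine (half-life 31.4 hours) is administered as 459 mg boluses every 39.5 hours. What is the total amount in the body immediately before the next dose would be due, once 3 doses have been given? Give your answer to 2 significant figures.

The 3 doses were given 118.5, 79, 39.5 hours ago.
Total = 459·(1/2)^(118.5/31.4) + 459·(1/2)^(79/31.4) + 459·(1/2)^(39.5/31.4)
      = 33.555 + 80.25 + 191.92 ≈ 305.73 mg.

310 mg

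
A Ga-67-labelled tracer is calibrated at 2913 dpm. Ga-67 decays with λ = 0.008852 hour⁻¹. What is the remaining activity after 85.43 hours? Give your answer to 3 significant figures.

t½ = ln 2 / λ = 0.69315 / 0.008852 ≈ 78.304 hours.
Number of half-lives: n = 85.43/78.304 ≈ 1.091.
Remaining = 2913 × (1/2)^1.091 = 2913 × 0.46943 ≈ 1367.5 dpm.

1370 dpm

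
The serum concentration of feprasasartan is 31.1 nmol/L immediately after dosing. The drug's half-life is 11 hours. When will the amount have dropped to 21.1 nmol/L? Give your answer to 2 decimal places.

6.16 hours

Fraction remaining = 21.1/31.1 ≈ 0.67846.
n = log₂(31.1/21.1) = ln(1.4739)/ln 2 ≈ 0.55967 half-lives.
t = n × t½ = 0.55967 × 11 ≈ 6.1564 hours.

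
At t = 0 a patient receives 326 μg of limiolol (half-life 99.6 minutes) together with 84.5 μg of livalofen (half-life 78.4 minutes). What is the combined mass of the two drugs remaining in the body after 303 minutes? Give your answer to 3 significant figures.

45.4 μg

limiolol: 326 × (1/2)^(303/99.6) = 326 × (1/2)^3.0422 ≈ 39.576 μg.
livalofen: 84.5 × (1/2)^(303/78.4) = 84.5 × (1/2)^3.8648 ≈ 5.8001 μg.
Total = 39.576 + 5.8001 ≈ 45.376 μg.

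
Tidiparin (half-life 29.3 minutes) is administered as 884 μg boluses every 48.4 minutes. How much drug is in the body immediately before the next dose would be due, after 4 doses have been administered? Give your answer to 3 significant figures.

408 μg

The 4 doses were given 193.6, 145.2, 96.8, 48.4 minutes ago.
Total = 884·(1/2)^(193.6/29.3) + 884·(1/2)^(145.2/29.3) + 884·(1/2)^(96.8/29.3) + 884·(1/2)^(48.4/29.3)
      = 9.0655 + 28.488 + 89.521 + 281.31 ≈ 408.39 μg.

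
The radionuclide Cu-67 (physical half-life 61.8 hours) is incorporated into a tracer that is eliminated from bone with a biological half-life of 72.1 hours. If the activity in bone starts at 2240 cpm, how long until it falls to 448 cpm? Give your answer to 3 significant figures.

77.3 hours

1/t_eff = 1/t_phys + 1/t_biol = 1/61.8 + 1/72.1 = 0.030051 per hour.
t_eff = 61.8 × 72.1 / (61.8 + 72.1) ≈ 33.277 hours.
n = log₂(2240/448) ≈ 2.3219; t = 2.3219 × 33.277 ≈ 77.267 hours.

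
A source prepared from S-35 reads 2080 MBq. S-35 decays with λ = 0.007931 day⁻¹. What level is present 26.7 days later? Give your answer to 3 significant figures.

t½ = ln 2 / λ = 0.69315 / 0.007931 ≈ 87.397 days.
Number of half-lives: n = 26.7/87.397 ≈ 0.3055.
Remaining = 2080 × (1/2)^0.3055 = 2080 × 0.80916 ≈ 1683.1 MBq.

1680 MBq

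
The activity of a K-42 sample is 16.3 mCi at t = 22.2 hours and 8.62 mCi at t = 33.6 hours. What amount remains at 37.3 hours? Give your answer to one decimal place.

Over Δt = 33.6 − 22.2 = 11.4 hours, the level fell by a factor of 16.3/8.62 ≈ 1.891.
n = log₂(1.891) ≈ 0.91911 half-lives, so t½ = 11.4/0.91911 ≈ 12.403 hours.
From t = 33.6 to t = 37.3: 8.62 × (1/2)^((37.3−33.6)/12.403) ≈ 7.0098 mCi.

7.0 mCi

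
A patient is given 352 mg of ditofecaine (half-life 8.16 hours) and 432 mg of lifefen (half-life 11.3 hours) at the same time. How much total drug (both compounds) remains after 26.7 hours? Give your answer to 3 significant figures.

120 mg

ditofecaine: 352 × (1/2)^(26.7/8.16) = 352 × (1/2)^3.2721 ≈ 36.438 mg.
lifefen: 432 × (1/2)^(26.7/11.3) = 432 × (1/2)^2.3628 ≈ 83.985 mg.
Total = 36.438 + 83.985 ≈ 120.42 mg.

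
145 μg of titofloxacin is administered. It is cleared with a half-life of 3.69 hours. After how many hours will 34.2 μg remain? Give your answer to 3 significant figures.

7.69 hours

Fraction remaining = 34.2/145 ≈ 0.23586.
n = log₂(145/34.2) = ln(4.2398)/ln 2 ≈ 2.084 half-lives.
t = n × t½ = 2.084 × 3.69 ≈ 7.6899 hours.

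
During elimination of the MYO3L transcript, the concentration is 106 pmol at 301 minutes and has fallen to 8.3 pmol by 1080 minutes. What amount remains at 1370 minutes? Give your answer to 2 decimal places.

3.22 pmol

Over Δt = 1080 − 301 = 779 minutes, the level fell by a factor of 106/8.3 ≈ 12.771.
n = log₂(12.771) ≈ 3.6748 half-lives, so t½ = 779/3.6748 ≈ 211.98 minutes.
From t = 1080 to t = 1370: 8.3 × (1/2)^((1370−1080)/211.98) ≈ 3.2156 pmol.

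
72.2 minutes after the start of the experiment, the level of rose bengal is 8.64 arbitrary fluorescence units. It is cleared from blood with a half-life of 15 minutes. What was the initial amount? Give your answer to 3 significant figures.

243 arbitrary fluorescence units

Number of half-lives elapsed: n = 72.2/15 ≈ 4.8133.
A₀ = A × 2^n = 8.64 × 2^4.8133 = 8.64 × 28.116 ≈ 242.92 arbitrary fluorescence units.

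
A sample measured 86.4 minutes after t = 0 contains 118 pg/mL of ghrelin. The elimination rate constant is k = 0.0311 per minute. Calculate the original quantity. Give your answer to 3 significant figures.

1730 pg/mL

t½ = ln 2 / k = 0.69315 / 0.0311 ≈ 22.288 minutes.
Number of half-lives elapsed: n = 86.4/22.288 ≈ 3.8766.
A₀ = A × 2^n = 118 × 2^3.8766 = 118 × 14.688 ≈ 1733.2 pg/mL.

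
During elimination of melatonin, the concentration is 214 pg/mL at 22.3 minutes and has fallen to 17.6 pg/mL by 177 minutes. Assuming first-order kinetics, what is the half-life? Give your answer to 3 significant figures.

42.9 minutes

Over Δt = 177 − 22.3 = 154.7 minutes, the level fell by a factor of 214/17.6 ≈ 12.159.
n = log₂(12.159) ≈ 3.604 half-lives, so t½ = 154.7/3.604 ≈ 42.925 minutes.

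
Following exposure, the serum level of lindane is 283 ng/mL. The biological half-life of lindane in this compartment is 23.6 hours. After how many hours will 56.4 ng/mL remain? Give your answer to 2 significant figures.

Fraction remaining = 56.4/283 ≈ 0.19929.
n = log₂(283/56.4) = ln(5.0177)/ln 2 ≈ 2.327 half-lives.
t = n × t½ = 2.327 × 23.6 ≈ 54.918 hours.

55 hours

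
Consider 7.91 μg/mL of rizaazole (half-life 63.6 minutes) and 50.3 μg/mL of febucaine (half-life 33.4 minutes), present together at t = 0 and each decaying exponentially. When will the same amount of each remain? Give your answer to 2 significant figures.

Set 7.91·(1/2)^(t/63.6) = 50.3·(1/2)^(t/33.4).
Taking log₂: log₂(7.91/50.3) = t·(1/63.6 − 1/33.4).
log₂(0.15726) = -2.6688; 1/63.6 − 1/33.4 = -0.014217.
t = -2.6688 / -0.014217 ≈ 187.72 minutes.

190 minutes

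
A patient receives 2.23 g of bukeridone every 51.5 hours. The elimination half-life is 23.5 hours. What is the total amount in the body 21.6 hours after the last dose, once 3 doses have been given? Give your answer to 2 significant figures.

The 3 doses were given 124.6, 73.1, 21.6 hours ago.
Total = 2.23·(1/2)^(124.6/23.5) + 2.23·(1/2)^(73.1/23.5) + 2.23·(1/2)^(21.6/23.5)
      = 0.05652 + 0.25817 + 1.1793 ≈ 1.494 g.

1.5 g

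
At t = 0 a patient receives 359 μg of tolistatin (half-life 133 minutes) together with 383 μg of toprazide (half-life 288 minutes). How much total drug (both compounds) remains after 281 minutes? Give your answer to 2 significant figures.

tolistatin: 359 × (1/2)^(281/133) = 359 × (1/2)^2.1128 ≈ 83.001 μg.
toprazide: 383 × (1/2)^(281/288) = 383 × (1/2)^0.97569 ≈ 194.75 μg.
Total = 83.001 + 194.75 ≈ 277.75 μg.

280 μg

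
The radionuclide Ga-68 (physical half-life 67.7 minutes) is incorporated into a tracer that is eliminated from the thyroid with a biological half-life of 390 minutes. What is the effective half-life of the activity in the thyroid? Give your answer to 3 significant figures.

57.7 minutes

1/t_eff = 1/t_phys + 1/t_biol = 1/67.7 + 1/390 = 0.017335 per minute.
t_eff = 67.7 × 390 / (67.7 + 390) ≈ 57.686 minutes.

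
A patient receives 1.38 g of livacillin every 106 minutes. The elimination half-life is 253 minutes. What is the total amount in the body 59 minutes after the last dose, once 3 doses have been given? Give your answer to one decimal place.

2.7 g

The 3 doses were given 271, 165, 59 minutes ago.
Total = 1.38·(1/2)^(271/253) + 1.38·(1/2)^(165/253) + 1.38·(1/2)^(59/253)
      = 0.6568 + 0.87812 + 1.174 ≈ 2.7089 g.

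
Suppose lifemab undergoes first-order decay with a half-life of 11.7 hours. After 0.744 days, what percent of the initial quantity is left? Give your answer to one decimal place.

0.744 days = 17.856 hours.
n = 17.856/11.7 ≈ 1.5262 half-lives.
Fraction remaining = (1/2)^1.5262 ≈ 0.3472, i.e. 34.72%.

34.7%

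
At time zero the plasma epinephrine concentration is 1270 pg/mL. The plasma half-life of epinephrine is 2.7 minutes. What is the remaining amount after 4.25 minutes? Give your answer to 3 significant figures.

427 pg/mL

Number of half-lives: n = 4.25/2.7 ≈ 1.5741.
Remaining = 1270 × (1/2)^1.5741 = 1270 × 0.33586 ≈ 426.54 pg/mL.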